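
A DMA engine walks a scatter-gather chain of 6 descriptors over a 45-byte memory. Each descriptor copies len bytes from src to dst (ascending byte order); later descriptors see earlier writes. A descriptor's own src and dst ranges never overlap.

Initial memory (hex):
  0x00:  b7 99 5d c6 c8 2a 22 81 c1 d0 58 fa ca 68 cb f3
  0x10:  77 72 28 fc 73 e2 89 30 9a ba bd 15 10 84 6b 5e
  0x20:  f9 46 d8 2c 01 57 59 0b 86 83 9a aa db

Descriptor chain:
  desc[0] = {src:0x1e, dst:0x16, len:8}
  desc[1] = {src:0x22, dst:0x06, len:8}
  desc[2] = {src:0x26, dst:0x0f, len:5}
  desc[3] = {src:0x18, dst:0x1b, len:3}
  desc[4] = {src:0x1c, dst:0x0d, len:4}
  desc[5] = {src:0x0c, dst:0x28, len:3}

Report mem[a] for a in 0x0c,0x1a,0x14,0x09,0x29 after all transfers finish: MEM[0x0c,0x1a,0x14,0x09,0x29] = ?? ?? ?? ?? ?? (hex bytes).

D0: mem[0x16..0x1d] <- [6b 5e f9 46 d8 2c 01 57]
D1: mem[0x06..0x0d] <- [d8 2c 01 57 59 0b 86 83]
D2: mem[0x0f..0x13] <- [59 0b 86 83 9a]
D3: mem[0x1b..0x1d] <- [f9 46 d8]
D4: mem[0x0d..0x10] <- [46 d8 6b 5e]
D5: mem[0x28..0x2a] <- [86 46 d8]
query mem[0x0c]=0x86, mem[0x1a]=0xd8, mem[0x14]=0x73, mem[0x09]=0x57, mem[0x29]=0x46

MEM[0x0c,0x1a,0x14,0x09,0x29] = 86 d8 73 57 46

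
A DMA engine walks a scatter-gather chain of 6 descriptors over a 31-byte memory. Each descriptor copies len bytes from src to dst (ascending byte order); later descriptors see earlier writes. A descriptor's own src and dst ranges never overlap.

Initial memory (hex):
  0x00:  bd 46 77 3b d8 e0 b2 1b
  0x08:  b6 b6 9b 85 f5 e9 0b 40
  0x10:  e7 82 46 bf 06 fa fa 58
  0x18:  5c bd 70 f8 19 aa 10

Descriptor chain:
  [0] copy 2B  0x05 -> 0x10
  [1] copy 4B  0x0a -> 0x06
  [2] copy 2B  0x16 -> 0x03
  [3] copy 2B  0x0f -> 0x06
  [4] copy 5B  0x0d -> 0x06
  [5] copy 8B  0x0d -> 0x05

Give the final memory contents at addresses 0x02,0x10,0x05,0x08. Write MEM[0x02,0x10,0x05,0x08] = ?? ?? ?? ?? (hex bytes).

MEM[0x02,0x10,0x05,0x08] = 77 e0 e9 e0

[0] 0x05->0x10 len=2 : e0 b2
[1] 0x0a->0x06 len=4 : 9b 85 f5 e9
[2] 0x16->0x03 len=2 : fa 58
[3] 0x0f->0x06 len=2 : 40 e0
[4] 0x0d->0x06 len=5 : e9 0b 40 e0 b2
[5] 0x0d->0x05 len=8 : e9 0b 40 e0 b2 46 bf 06
query mem[0x02]=0x77, mem[0x10]=0xe0, mem[0x05]=0xe9, mem[0x08]=0xe0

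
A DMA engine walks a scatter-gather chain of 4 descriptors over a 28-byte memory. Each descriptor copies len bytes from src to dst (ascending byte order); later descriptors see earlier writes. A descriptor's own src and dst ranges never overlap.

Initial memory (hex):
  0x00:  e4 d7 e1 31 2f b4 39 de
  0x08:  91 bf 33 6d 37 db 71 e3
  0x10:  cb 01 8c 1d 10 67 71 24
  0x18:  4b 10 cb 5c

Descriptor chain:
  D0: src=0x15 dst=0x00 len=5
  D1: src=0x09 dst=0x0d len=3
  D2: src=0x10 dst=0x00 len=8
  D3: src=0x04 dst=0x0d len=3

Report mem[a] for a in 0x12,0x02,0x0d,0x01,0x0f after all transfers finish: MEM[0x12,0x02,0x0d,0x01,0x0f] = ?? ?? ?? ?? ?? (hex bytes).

D0: mem[0x00..0x04] <- [67 71 24 4b 10]
D1: mem[0x0d..0x0f] <- [bf 33 6d]
D2: mem[0x00..0x07] <- [cb 01 8c 1d 10 67 71 24]
D3: mem[0x0d..0x0f] <- [10 67 71]
query mem[0x12]=0x8c, mem[0x02]=0x8c, mem[0x0d]=0x10, mem[0x01]=0x01, mem[0x0f]=0x71

MEM[0x12,0x02,0x0d,0x01,0x0f] = 8c 8c 10 01 71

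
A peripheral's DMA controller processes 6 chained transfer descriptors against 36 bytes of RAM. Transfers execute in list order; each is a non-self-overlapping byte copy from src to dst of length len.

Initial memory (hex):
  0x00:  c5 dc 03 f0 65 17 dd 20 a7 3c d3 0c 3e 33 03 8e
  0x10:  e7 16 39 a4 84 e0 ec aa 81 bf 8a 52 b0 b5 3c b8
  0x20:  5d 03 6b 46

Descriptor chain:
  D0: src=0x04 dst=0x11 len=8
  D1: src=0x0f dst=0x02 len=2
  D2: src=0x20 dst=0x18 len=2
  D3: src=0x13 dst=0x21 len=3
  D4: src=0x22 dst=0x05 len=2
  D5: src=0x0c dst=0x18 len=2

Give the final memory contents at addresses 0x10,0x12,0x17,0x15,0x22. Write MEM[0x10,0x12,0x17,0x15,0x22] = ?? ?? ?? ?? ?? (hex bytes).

[0] 0x04->0x11 len=8 : 65 17 dd 20 a7 3c d3 0c
[1] 0x0f->0x02 len=2 : 8e e7
[2] 0x20->0x18 len=2 : 5d 03
[3] 0x13->0x21 len=3 : dd 20 a7
[4] 0x22->0x05 len=2 : 20 a7
[5] 0x0c->0x18 len=2 : 3e 33
query mem[0x10]=0xe7, mem[0x12]=0x17, mem[0x17]=0xd3, mem[0x15]=0xa7, mem[0x22]=0x20

MEM[0x10,0x12,0x17,0x15,0x22] = e7 17 d3 a7 20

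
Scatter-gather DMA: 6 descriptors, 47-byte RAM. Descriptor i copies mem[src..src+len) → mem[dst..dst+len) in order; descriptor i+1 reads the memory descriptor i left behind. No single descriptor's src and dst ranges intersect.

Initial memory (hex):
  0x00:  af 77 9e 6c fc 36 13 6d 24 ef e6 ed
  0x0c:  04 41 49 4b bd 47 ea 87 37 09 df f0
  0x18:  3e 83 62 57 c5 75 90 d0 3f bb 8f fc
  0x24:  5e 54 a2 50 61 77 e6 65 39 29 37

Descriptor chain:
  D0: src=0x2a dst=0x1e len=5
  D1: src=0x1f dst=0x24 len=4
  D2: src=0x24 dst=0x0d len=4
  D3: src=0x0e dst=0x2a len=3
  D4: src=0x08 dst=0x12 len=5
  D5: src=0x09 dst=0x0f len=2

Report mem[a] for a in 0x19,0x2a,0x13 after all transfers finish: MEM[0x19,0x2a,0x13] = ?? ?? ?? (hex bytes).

MEM[0x19,0x2a,0x13] = 83 39 ef

[0] 0x2a->0x1e len=5 : e6 65 39 29 37
[1] 0x1f->0x24 len=4 : 65 39 29 37
[2] 0x24->0x0d len=4 : 65 39 29 37
[3] 0x0e->0x2a len=3 : 39 29 37
[4] 0x08->0x12 len=5 : 24 ef e6 ed 04
[5] 0x09->0x0f len=2 : ef e6
query mem[0x19]=0x83, mem[0x2a]=0x39, mem[0x13]=0xef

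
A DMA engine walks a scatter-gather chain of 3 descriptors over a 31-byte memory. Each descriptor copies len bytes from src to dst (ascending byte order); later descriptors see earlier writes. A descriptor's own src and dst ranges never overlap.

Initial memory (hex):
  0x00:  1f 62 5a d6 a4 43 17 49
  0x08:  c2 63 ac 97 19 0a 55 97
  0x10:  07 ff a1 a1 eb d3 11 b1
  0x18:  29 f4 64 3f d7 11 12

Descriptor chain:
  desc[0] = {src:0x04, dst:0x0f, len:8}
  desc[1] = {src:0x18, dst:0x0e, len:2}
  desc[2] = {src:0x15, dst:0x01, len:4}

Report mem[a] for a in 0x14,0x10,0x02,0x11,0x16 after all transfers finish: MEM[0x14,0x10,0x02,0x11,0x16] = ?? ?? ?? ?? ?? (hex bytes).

MEM[0x14,0x10,0x02,0x11,0x16] = 63 43 97 17 97

D0: mem[0x0f..0x16] <- [a4 43 17 49 c2 63 ac 97]
D1: mem[0x0e..0x0f] <- [29 f4]
D2: mem[0x01..0x04] <- [ac 97 b1 29]
query mem[0x14]=0x63, mem[0x10]=0x43, mem[0x02]=0x97, mem[0x11]=0x17, mem[0x16]=0x97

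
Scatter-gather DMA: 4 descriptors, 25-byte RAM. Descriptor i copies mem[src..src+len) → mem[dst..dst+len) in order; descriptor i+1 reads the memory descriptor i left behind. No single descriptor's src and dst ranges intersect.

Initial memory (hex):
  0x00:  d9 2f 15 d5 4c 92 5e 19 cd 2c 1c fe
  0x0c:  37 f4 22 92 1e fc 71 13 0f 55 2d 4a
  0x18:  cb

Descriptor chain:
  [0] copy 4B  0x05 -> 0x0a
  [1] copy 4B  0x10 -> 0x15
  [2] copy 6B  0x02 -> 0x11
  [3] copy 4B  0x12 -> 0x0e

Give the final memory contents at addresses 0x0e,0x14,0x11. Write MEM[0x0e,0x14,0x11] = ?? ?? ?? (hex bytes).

D0: mem[0x0a..0x0d] <- [92 5e 19 cd]
D1: mem[0x15..0x18] <- [1e fc 71 13]
D2: mem[0x11..0x16] <- [15 d5 4c 92 5e 19]
D3: mem[0x0e..0x11] <- [d5 4c 92 5e]
query mem[0x0e]=0xd5, mem[0x14]=0x92, mem[0x11]=0x5e

MEM[0x0e,0x14,0x11] = d5 92 5e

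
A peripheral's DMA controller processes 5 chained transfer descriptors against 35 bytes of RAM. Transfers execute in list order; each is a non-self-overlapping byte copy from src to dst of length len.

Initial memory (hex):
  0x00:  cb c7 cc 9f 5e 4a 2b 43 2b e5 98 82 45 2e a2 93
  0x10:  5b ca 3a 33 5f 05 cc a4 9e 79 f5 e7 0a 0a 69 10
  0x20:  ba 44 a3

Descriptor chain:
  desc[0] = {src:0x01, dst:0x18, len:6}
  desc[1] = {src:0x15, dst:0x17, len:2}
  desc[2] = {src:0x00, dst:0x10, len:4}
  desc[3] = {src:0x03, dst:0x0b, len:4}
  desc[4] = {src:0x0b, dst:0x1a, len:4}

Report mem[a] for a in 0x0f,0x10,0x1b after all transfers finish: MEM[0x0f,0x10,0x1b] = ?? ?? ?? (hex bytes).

MEM[0x0f,0x10,0x1b] = 93 cb 5e

D0: mem[0x18..0x1d] <- [c7 cc 9f 5e 4a 2b]
D1: mem[0x17..0x18] <- [05 cc]
D2: mem[0x10..0x13] <- [cb c7 cc 9f]
D3: mem[0x0b..0x0e] <- [9f 5e 4a 2b]
D4: mem[0x1a..0x1d] <- [9f 5e 4a 2b]
query mem[0x0f]=0x93, mem[0x10]=0xcb, mem[0x1b]=0x5e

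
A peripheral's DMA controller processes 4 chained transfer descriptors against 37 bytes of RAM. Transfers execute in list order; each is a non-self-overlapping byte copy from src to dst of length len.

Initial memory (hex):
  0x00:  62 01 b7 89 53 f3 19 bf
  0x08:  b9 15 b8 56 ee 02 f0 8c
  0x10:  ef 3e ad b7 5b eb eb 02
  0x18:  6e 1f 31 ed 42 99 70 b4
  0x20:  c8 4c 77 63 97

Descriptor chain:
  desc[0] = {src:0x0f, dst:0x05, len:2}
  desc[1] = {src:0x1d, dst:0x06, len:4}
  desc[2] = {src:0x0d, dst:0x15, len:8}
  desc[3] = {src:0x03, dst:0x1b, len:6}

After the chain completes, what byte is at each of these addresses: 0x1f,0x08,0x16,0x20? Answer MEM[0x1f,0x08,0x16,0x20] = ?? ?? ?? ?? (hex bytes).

D0: mem[0x05..0x06] <- [8c ef]
D1: mem[0x06..0x09] <- [99 70 b4 c8]
D2: mem[0x15..0x1c] <- [02 f0 8c ef 3e ad b7 5b]
D3: mem[0x1b..0x20] <- [89 53 8c 99 70 b4]
query mem[0x1f]=0x70, mem[0x08]=0xb4, mem[0x16]=0xf0, mem[0x20]=0xb4

MEM[0x1f,0x08,0x16,0x20] = 70 b4 f0 b4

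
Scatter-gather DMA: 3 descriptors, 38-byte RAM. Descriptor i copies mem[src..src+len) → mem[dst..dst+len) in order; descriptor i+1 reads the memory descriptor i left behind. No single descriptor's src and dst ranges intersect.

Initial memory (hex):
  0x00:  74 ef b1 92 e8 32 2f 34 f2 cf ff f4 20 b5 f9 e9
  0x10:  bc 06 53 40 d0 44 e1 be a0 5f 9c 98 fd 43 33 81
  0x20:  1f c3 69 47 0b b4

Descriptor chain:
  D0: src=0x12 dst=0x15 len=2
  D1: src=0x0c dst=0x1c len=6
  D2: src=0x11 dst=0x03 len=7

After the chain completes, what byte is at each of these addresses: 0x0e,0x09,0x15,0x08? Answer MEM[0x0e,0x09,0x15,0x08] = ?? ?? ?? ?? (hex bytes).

MEM[0x0e,0x09,0x15,0x08] = f9 be 53 40

#0 dst[0x15+2] := {0x53,0x40}
#1 dst[0x1c+6] := {0x20,0xb5,0xf9,0xe9,0xbc,0x06}
#2 dst[0x03+7] := {0x06,0x53,0x40,0xd0,0x53,0x40,0xbe}
query mem[0x0e]=0xf9, mem[0x09]=0xbe, mem[0x15]=0x53, mem[0x08]=0x40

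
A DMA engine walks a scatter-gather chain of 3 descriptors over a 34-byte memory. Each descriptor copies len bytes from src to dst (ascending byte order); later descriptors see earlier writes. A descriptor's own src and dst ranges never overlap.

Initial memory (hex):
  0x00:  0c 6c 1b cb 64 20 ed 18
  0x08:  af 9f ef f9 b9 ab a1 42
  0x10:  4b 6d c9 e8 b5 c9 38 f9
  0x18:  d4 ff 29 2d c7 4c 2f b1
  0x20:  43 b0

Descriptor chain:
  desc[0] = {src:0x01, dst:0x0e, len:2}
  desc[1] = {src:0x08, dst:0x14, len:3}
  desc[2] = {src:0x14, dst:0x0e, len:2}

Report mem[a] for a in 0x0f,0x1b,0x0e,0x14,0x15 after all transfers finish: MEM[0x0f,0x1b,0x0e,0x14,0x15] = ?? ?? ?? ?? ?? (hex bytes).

D0: mem[0x0e..0x0f] <- [6c 1b]
D1: mem[0x14..0x16] <- [af 9f ef]
D2: mem[0x0e..0x0f] <- [af 9f]
query mem[0x0f]=0x9f, mem[0x1b]=0x2d, mem[0x0e]=0xaf, mem[0x14]=0xaf, mem[0x15]=0x9f

MEM[0x0f,0x1b,0x0e,0x14,0x15] = 9f 2d af af 9f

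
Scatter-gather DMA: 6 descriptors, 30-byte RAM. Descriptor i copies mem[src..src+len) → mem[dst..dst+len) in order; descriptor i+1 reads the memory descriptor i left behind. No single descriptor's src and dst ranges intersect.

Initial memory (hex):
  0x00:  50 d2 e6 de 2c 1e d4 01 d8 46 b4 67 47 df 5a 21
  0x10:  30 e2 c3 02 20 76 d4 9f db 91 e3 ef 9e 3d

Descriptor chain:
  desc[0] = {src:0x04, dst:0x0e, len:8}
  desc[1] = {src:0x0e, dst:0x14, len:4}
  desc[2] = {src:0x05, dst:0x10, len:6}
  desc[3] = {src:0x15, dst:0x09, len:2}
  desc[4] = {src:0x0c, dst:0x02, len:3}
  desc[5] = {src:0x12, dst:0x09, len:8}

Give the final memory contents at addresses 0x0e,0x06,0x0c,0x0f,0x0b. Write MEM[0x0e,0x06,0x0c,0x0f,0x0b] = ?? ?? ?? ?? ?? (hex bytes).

MEM[0x0e,0x06,0x0c,0x0f,0x0b] = 01 d4 b4 db 46

D0: mem[0x0e..0x15] <- [2c 1e d4 01 d8 46 b4 67]
D1: mem[0x14..0x17] <- [2c 1e d4 01]
D2: mem[0x10..0x15] <- [1e d4 01 d8 46 b4]
D3: mem[0x09..0x0a] <- [b4 d4]
D4: mem[0x02..0x04] <- [47 df 2c]
D5: mem[0x09..0x10] <- [01 d8 46 b4 d4 01 db 91]
query mem[0x0e]=0x01, mem[0x06]=0xd4, mem[0x0c]=0xb4, mem[0x0f]=0xdb, mem[0x0b]=0x46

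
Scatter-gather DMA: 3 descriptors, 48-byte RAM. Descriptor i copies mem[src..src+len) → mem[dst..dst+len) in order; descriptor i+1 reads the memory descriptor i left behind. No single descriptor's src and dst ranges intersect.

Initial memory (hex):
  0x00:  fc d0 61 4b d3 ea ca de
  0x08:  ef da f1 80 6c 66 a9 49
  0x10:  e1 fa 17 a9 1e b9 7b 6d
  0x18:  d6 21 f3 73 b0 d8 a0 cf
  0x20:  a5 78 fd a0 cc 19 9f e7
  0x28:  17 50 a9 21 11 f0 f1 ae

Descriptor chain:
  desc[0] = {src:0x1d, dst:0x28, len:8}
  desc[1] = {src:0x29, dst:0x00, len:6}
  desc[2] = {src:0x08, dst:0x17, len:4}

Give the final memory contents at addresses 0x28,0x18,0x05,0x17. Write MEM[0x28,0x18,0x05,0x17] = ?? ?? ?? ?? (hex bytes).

  after D0: wrote 8B at 0x28 = d8a0cfa578fda0cc
  after D1: wrote 6B at 0x00 = a0cfa578fda0
  after D2: wrote 4B at 0x17 = efdaf180
query mem[0x28]=0xd8, mem[0x18]=0xda, mem[0x05]=0xa0, mem[0x17]=0xef

MEM[0x28,0x18,0x05,0x17] = d8 da a0 ef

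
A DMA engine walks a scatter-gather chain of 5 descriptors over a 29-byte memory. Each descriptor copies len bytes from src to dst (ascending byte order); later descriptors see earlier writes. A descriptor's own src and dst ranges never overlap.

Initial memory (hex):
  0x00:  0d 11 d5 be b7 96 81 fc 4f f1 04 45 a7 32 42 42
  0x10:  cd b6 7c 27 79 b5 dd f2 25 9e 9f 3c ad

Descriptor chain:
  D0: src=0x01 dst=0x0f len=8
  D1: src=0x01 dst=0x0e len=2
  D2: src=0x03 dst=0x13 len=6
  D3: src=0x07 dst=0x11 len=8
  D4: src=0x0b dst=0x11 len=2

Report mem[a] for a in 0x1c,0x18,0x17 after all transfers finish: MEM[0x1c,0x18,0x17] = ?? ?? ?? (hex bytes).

  after D0: wrote 8B at 0x0f = 11d5beb79681fc4f
  after D1: wrote 2B at 0x0e = 11d5
  after D2: wrote 6B at 0x13 = beb79681fc4f
  after D3: wrote 8B at 0x11 = fc4ff10445a73211
  after D4: wrote 2B at 0x11 = 45a7
query mem[0x1c]=0xad, mem[0x18]=0x11, mem[0x17]=0x32

MEM[0x1c,0x18,0x17] = ad 11 32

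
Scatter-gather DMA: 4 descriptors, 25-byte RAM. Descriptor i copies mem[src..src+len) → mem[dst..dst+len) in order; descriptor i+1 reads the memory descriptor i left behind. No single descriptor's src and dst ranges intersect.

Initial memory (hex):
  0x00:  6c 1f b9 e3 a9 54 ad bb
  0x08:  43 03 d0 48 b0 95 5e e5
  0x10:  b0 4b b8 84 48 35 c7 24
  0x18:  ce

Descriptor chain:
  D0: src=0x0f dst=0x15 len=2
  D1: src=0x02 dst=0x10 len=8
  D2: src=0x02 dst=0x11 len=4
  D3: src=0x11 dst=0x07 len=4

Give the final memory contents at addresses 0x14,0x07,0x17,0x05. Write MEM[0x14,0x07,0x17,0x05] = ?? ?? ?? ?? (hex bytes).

MEM[0x14,0x07,0x17,0x05] = 54 b9 03 54

#0 dst[0x15+2] := {0xe5,0xb0}
#1 dst[0x10+8] := {0xb9,0xe3,0xa9,0x54,0xad,0xbb,0x43,0x03}
#2 dst[0x11+4] := {0xb9,0xe3,0xa9,0x54}
#3 dst[0x07+4] := {0xb9,0xe3,0xa9,0x54}
query mem[0x14]=0x54, mem[0x07]=0xb9, mem[0x17]=0x03, mem[0x05]=0x54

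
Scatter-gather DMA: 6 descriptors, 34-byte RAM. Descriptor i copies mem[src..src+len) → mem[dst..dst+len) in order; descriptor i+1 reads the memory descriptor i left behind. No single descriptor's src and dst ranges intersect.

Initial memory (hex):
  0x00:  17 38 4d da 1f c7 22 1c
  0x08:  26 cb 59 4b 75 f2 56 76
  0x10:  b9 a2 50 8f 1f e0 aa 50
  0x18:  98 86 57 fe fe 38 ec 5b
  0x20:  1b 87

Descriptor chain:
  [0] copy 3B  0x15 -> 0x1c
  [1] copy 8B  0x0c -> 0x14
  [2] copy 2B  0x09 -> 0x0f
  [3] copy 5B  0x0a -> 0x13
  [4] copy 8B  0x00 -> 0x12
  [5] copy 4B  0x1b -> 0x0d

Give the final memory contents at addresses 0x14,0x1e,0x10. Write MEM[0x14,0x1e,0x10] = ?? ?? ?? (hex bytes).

D0: mem[0x1c..0x1e] <- [e0 aa 50]
D1: mem[0x14..0x1b] <- [75 f2 56 76 b9 a2 50 8f]
D2: mem[0x0f..0x10] <- [cb 59]
D3: mem[0x13..0x17] <- [59 4b 75 f2 56]
D4: mem[0x12..0x19] <- [17 38 4d da 1f c7 22 1c]
D5: mem[0x0d..0x10] <- [8f e0 aa 50]
query mem[0x14]=0x4d, mem[0x1e]=0x50, mem[0x10]=0x50

MEM[0x14,0x1e,0x10] = 4d 50 50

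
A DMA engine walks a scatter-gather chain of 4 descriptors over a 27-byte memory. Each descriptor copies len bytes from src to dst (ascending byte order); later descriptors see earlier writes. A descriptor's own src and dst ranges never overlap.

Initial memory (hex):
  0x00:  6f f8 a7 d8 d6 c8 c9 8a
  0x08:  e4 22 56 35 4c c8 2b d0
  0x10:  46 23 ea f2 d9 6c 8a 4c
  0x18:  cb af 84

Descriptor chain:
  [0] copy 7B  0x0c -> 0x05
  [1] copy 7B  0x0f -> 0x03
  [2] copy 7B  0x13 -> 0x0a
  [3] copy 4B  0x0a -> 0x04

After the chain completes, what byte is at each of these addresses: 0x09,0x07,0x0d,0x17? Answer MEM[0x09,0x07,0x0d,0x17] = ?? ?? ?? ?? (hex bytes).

MEM[0x09,0x07,0x0d,0x17] = 6c 8a 8a 4c

[0] 0x0c->0x05 len=7 : 4c c8 2b d0 46 23 ea
[1] 0x0f->0x03 len=7 : d0 46 23 ea f2 d9 6c
[2] 0x13->0x0a len=7 : f2 d9 6c 8a 4c cb af
[3] 0x0a->0x04 len=4 : f2 d9 6c 8a
query mem[0x09]=0x6c, mem[0x07]=0x8a, mem[0x0d]=0x8a, mem[0x17]=0x4c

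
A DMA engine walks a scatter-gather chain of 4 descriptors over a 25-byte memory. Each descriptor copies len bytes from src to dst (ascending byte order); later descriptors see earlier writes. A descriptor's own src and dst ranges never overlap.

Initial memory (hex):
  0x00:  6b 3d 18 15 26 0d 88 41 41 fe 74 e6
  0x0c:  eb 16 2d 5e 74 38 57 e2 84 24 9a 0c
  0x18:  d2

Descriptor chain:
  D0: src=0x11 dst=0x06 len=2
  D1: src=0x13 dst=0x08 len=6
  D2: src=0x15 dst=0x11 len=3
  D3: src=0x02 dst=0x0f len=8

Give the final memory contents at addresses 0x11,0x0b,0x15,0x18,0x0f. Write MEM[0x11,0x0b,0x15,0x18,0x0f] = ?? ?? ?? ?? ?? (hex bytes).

MEM[0x11,0x0b,0x15,0x18,0x0f] = 26 9a e2 d2 18

#0 dst[0x06+2] := {0x38,0x57}
#1 dst[0x08+6] := {0xe2,0x84,0x24,0x9a,0x0c,0xd2}
#2 dst[0x11+3] := {0x24,0x9a,0x0c}
#3 dst[0x0f+8] := {0x18,0x15,0x26,0x0d,0x38,0x57,0xe2,0x84}
query mem[0x11]=0x26, mem[0x0b]=0x9a, mem[0x15]=0xe2, mem[0x18]=0xd2, mem[0x0f]=0x18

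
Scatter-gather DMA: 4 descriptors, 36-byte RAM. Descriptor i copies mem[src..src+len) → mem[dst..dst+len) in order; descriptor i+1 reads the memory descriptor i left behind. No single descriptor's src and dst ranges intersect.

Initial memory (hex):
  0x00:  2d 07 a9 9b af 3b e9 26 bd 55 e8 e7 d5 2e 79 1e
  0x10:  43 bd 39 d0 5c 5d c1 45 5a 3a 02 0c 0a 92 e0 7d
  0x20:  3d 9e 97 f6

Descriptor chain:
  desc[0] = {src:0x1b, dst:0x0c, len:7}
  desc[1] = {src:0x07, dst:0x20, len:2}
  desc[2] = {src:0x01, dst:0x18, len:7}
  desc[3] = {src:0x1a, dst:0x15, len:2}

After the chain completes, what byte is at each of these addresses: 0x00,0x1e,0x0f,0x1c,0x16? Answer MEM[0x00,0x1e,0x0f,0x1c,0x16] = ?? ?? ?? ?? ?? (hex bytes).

D0: mem[0x0c..0x12] <- [0c 0a 92 e0 7d 3d 9e]
D1: mem[0x20..0x21] <- [26 bd]
D2: mem[0x18..0x1e] <- [07 a9 9b af 3b e9 26]
D3: mem[0x15..0x16] <- [9b af]
query mem[0x00]=0x2d, mem[0x1e]=0x26, mem[0x0f]=0xe0, mem[0x1c]=0x3b, mem[0x16]=0xaf

MEM[0x00,0x1e,0x0f,0x1c,0x16] = 2d 26 e0 3b af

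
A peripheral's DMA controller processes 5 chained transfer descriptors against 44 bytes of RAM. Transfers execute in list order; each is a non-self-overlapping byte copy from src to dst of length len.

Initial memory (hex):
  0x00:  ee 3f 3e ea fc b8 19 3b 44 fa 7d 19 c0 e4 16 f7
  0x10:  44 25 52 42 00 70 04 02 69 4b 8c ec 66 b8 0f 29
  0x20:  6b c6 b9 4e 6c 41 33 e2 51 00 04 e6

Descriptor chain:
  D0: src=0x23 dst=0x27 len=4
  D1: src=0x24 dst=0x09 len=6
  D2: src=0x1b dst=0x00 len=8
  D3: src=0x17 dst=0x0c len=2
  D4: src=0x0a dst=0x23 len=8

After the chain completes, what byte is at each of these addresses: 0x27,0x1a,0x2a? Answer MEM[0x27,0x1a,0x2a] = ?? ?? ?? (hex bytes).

[0] 0x23->0x27 len=4 : 4e 6c 41 33
[1] 0x24->0x09 len=6 : 6c 41 33 4e 6c 41
[2] 0x1b->0x00 len=8 : ec 66 b8 0f 29 6b c6 b9
[3] 0x17->0x0c len=2 : 02 69
[4] 0x0a->0x23 len=8 : 41 33 02 69 41 f7 44 25
query mem[0x27]=0x41, mem[0x1a]=0x8c, mem[0x2a]=0x25

MEM[0x27,0x1a,0x2a] = 41 8c 25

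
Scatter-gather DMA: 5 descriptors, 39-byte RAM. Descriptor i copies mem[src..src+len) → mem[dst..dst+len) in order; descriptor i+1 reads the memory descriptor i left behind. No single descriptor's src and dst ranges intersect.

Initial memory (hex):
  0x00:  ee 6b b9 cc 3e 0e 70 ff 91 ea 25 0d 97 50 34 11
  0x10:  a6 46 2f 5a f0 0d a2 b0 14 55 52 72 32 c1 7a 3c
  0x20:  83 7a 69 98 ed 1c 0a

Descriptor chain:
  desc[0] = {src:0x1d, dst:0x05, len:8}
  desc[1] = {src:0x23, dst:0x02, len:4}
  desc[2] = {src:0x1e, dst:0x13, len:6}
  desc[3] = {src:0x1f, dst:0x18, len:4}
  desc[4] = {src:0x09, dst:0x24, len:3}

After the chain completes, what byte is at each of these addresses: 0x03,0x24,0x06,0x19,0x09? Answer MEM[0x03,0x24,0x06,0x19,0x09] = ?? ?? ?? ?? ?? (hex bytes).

#0 dst[0x05+8] := {0xc1,0x7a,0x3c,0x83,0x7a,0x69,0x98,0xed}
#1 dst[0x02+4] := {0x98,0xed,0x1c,0x0a}
#2 dst[0x13+6] := {0x7a,0x3c,0x83,0x7a,0x69,0x98}
#3 dst[0x18+4] := {0x3c,0x83,0x7a,0x69}
#4 dst[0x24+3] := {0x7a,0x69,0x98}
query mem[0x03]=0xed, mem[0x24]=0x7a, mem[0x06]=0x7a, mem[0x19]=0x83, mem[0x09]=0x7a

MEM[0x03,0x24,0x06,0x19,0x09] = ed 7a 7a 83 7a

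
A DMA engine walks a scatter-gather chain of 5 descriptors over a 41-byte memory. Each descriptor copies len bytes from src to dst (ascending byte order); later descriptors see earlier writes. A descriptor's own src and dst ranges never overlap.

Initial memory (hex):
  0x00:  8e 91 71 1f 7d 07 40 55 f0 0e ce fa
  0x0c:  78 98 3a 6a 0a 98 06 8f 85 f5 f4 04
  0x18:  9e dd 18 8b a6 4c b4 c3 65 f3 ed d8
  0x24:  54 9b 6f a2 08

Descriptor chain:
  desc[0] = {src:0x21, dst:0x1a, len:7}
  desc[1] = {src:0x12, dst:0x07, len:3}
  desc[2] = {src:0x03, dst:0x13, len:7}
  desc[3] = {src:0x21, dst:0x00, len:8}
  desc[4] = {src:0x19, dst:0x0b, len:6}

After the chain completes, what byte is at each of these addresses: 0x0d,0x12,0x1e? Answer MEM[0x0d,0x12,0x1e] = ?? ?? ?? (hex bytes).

#0 dst[0x1a+7] := {0xf3,0xed,0xd8,0x54,0x9b,0x6f,0xa2}
#1 dst[0x07+3] := {0x06,0x8f,0x85}
#2 dst[0x13+7] := {0x1f,0x7d,0x07,0x40,0x06,0x8f,0x85}
#3 dst[0x00+8] := {0xf3,0xed,0xd8,0x54,0x9b,0x6f,0xa2,0x08}
#4 dst[0x0b+6] := {0x85,0xf3,0xed,0xd8,0x54,0x9b}
query mem[0x0d]=0xed, mem[0x12]=0x06, mem[0x1e]=0x9b

MEM[0x0d,0x12,0x1e] = ed 06 9b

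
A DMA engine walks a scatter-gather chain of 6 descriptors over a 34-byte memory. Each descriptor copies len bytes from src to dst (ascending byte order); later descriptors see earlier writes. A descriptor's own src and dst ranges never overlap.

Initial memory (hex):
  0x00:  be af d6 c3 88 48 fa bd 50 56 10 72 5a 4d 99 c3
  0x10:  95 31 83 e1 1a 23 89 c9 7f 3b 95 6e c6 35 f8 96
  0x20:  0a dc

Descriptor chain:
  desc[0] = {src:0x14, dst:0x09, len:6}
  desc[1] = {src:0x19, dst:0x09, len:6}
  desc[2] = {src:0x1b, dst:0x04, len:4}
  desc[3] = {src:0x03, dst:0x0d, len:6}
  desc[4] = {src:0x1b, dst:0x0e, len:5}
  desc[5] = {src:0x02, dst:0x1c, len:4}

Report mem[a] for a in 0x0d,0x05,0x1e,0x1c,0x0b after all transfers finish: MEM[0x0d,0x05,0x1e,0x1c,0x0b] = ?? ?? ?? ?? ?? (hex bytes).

MEM[0x0d,0x05,0x1e,0x1c,0x0b] = c3 c6 6e d6 6e

D0: mem[0x09..0x0e] <- [1a 23 89 c9 7f 3b]
D1: mem[0x09..0x0e] <- [3b 95 6e c6 35 f8]
D2: mem[0x04..0x07] <- [6e c6 35 f8]
D3: mem[0x0d..0x12] <- [c3 6e c6 35 f8 50]
D4: mem[0x0e..0x12] <- [6e c6 35 f8 96]
D5: mem[0x1c..0x1f] <- [d6 c3 6e c6]
query mem[0x0d]=0xc3, mem[0x05]=0xc6, mem[0x1e]=0x6e, mem[0x1c]=0xd6, mem[0x0b]=0x6e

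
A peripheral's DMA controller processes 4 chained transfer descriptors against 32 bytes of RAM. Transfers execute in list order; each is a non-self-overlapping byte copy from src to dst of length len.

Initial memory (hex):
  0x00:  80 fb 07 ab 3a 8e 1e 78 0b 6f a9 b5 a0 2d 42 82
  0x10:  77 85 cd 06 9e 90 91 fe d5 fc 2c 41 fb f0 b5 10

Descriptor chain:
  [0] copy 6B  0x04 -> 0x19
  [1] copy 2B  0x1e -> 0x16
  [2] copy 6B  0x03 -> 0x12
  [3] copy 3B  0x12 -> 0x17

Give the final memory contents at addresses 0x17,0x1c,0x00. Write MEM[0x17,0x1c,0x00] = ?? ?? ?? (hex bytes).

D0: mem[0x19..0x1e] <- [3a 8e 1e 78 0b 6f]
D1: mem[0x16..0x17] <- [6f 10]
D2: mem[0x12..0x17] <- [ab 3a 8e 1e 78 0b]
D3: mem[0x17..0x19] <- [ab 3a 8e]
query mem[0x17]=0xab, mem[0x1c]=0x78, mem[0x00]=0x80

MEM[0x17,0x1c,0x00] = ab 78 80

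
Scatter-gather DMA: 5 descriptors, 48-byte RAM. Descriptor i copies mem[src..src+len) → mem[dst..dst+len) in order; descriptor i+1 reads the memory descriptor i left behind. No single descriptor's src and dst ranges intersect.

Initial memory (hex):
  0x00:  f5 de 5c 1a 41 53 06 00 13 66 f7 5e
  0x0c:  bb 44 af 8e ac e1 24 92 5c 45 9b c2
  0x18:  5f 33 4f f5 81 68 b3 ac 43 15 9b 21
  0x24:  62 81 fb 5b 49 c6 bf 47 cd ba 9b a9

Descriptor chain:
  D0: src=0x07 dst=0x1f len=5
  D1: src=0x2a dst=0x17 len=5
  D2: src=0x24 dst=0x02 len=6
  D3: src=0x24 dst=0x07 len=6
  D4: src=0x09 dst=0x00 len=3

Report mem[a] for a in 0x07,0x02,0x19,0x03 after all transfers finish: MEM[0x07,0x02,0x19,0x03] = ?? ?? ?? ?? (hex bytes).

#0 dst[0x1f+5] := {0x00,0x13,0x66,0xf7,0x5e}
#1 dst[0x17+5] := {0xbf,0x47,0xcd,0xba,0x9b}
#2 dst[0x02+6] := {0x62,0x81,0xfb,0x5b,0x49,0xc6}
#3 dst[0x07+6] := {0x62,0x81,0xfb,0x5b,0x49,0xc6}
#4 dst[0x00+3] := {0xfb,0x5b,0x49}
query mem[0x07]=0x62, mem[0x02]=0x49, mem[0x19]=0xcd, mem[0x03]=0x81

MEM[0x07,0x02,0x19,0x03] = 62 49 cd 81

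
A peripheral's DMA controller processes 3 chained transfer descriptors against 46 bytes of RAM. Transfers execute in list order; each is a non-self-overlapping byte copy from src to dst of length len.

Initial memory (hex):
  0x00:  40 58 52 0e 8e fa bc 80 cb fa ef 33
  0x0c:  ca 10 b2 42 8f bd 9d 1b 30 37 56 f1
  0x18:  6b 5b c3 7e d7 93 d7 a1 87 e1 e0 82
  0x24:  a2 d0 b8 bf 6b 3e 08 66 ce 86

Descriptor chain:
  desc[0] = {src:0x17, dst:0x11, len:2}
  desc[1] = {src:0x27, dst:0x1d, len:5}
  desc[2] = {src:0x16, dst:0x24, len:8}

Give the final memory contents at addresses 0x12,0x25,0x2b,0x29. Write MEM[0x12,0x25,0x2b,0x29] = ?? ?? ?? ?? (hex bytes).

MEM[0x12,0x25,0x2b,0x29] = 6b f1 bf 7e

#0 dst[0x11+2] := {0xf1,0x6b}
#1 dst[0x1d+5] := {0xbf,0x6b,0x3e,0x08,0x66}
#2 dst[0x24+8] := {0x56,0xf1,0x6b,0x5b,0xc3,0x7e,0xd7,0xbf}
query mem[0x12]=0x6b, mem[0x25]=0xf1, mem[0x2b]=0xbf, mem[0x29]=0x7e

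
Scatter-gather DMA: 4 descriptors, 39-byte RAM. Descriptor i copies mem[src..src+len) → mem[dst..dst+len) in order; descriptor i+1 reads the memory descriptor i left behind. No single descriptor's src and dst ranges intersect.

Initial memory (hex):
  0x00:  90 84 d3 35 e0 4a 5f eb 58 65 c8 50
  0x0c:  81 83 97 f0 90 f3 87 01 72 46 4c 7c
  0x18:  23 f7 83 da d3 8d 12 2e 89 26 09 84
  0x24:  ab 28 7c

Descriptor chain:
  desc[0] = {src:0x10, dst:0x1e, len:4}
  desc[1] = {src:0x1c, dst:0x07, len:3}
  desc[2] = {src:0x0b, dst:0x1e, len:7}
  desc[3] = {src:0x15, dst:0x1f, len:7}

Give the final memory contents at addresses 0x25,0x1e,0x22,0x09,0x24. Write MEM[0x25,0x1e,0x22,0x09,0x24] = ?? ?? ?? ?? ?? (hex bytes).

MEM[0x25,0x1e,0x22,0x09,0x24] = da 50 23 90 83

D0: mem[0x1e..0x21] <- [90 f3 87 01]
D1: mem[0x07..0x09] <- [d3 8d 90]
D2: mem[0x1e..0x24] <- [50 81 83 97 f0 90 f3]
D3: mem[0x1f..0x25] <- [46 4c 7c 23 f7 83 da]
query mem[0x25]=0xda, mem[0x1e]=0x50, mem[0x22]=0x23, mem[0x09]=0x90, mem[0x24]=0x83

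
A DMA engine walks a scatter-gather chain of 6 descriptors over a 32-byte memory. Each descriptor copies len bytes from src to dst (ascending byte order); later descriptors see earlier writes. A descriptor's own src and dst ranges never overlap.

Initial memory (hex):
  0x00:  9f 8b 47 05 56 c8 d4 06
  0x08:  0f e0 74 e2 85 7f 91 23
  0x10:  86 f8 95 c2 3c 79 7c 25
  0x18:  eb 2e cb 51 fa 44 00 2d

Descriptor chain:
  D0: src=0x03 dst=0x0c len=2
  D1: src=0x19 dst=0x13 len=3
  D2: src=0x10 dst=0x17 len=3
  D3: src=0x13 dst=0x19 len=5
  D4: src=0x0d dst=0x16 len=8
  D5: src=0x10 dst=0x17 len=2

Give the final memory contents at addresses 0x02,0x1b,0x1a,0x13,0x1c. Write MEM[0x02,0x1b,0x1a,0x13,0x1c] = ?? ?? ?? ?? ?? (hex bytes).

D0: mem[0x0c..0x0d] <- [05 56]
D1: mem[0x13..0x15] <- [2e cb 51]
D2: mem[0x17..0x19] <- [86 f8 95]
D3: mem[0x19..0x1d] <- [2e cb 51 7c 86]
D4: mem[0x16..0x1d] <- [56 91 23 86 f8 95 2e cb]
D5: mem[0x17..0x18] <- [86 f8]
query mem[0x02]=0x47, mem[0x1b]=0x95, mem[0x1a]=0xf8, mem[0x13]=0x2e, mem[0x1c]=0x2e

MEM[0x02,0x1b,0x1a,0x13,0x1c] = 47 95 f8 2e 2e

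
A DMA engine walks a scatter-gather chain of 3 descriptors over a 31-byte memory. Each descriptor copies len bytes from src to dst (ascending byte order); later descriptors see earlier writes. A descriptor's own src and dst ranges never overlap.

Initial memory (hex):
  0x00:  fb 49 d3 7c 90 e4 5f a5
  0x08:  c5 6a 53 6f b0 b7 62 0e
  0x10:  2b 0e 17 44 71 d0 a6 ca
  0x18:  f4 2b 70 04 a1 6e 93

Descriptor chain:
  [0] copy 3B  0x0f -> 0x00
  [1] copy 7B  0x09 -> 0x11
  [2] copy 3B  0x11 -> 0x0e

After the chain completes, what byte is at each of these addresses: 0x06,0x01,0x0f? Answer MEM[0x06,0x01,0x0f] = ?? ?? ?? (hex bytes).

#0 dst[0x00+3] := {0x0e,0x2b,0x0e}
#1 dst[0x11+7] := {0x6a,0x53,0x6f,0xb0,0xb7,0x62,0x0e}
#2 dst[0x0e+3] := {0x6a,0x53,0x6f}
query mem[0x06]=0x5f, mem[0x01]=0x2b, mem[0x0f]=0x53

MEM[0x06,0x01,0x0f] = 5f 2b 53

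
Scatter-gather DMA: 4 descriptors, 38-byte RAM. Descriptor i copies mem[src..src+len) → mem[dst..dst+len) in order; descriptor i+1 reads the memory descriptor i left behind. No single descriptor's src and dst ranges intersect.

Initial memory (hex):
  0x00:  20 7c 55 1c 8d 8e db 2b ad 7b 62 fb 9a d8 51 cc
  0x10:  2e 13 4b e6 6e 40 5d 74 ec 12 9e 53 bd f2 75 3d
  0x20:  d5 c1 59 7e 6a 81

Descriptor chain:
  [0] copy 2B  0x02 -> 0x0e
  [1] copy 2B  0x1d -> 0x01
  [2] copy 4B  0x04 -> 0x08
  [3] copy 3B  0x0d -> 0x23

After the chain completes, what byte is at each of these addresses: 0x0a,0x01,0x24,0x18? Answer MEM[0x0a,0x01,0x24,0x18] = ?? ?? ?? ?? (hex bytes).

[0] 0x02->0x0e len=2 : 55 1c
[1] 0x1d->0x01 len=2 : f2 75
[2] 0x04->0x08 len=4 : 8d 8e db 2b
[3] 0x0d->0x23 len=3 : d8 55 1c
query mem[0x0a]=0xdb, mem[0x01]=0xf2, mem[0x24]=0x55, mem[0x18]=0xec

MEM[0x0a,0x01,0x24,0x18] = db f2 55 ec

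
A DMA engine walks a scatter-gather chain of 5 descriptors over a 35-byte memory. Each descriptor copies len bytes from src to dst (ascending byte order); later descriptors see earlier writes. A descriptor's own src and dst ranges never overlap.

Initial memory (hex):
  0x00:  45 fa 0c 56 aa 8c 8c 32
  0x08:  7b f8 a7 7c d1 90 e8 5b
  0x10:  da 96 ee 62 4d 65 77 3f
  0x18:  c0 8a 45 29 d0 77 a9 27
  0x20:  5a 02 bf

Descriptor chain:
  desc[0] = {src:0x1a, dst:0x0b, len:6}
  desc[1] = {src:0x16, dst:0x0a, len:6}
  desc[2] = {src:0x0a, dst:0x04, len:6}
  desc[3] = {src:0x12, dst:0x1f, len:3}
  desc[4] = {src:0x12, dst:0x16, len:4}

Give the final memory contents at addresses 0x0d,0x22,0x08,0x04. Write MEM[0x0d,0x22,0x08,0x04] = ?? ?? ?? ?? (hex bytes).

MEM[0x0d,0x22,0x08,0x04] = 8a bf 45 77

#0 dst[0x0b+6] := {0x45,0x29,0xd0,0x77,0xa9,0x27}
#1 dst[0x0a+6] := {0x77,0x3f,0xc0,0x8a,0x45,0x29}
#2 dst[0x04+6] := {0x77,0x3f,0xc0,0x8a,0x45,0x29}
#3 dst[0x1f+3] := {0xee,0x62,0x4d}
#4 dst[0x16+4] := {0xee,0x62,0x4d,0x65}
query mem[0x0d]=0x8a, mem[0x22]=0xbf, mem[0x08]=0x45, mem[0x04]=0x77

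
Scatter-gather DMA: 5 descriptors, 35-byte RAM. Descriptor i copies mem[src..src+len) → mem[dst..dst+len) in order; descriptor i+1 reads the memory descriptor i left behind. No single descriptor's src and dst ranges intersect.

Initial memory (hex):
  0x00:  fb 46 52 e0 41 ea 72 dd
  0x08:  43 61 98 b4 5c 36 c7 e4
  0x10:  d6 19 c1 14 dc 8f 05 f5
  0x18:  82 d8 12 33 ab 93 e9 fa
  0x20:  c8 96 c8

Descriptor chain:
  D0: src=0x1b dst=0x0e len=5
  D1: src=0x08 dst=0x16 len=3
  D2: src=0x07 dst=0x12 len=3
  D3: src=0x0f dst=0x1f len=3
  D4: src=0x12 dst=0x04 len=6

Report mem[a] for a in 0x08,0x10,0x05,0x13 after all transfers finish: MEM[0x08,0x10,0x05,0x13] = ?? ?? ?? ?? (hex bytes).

MEM[0x08,0x10,0x05,0x13] = 43 93 43 43

D0: mem[0x0e..0x12] <- [33 ab 93 e9 fa]
D1: mem[0x16..0x18] <- [43 61 98]
D2: mem[0x12..0x14] <- [dd 43 61]
D3: mem[0x1f..0x21] <- [ab 93 e9]
D4: mem[0x04..0x09] <- [dd 43 61 8f 43 61]
query mem[0x08]=0x43, mem[0x10]=0x93, mem[0x05]=0x43, mem[0x13]=0x43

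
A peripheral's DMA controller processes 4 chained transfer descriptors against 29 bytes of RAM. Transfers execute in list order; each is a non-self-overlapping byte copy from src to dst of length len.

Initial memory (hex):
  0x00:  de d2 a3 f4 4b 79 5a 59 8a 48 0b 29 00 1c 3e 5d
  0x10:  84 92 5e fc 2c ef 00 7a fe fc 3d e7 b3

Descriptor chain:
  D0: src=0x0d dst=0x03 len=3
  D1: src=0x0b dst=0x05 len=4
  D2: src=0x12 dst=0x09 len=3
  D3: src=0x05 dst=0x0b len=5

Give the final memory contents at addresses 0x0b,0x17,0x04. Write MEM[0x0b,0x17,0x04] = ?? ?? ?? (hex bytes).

MEM[0x0b,0x17,0x04] = 29 7a 3e

#0 dst[0x03+3] := {0x1c,0x3e,0x5d}
#1 dst[0x05+4] := {0x29,0x00,0x1c,0x3e}
#2 dst[0x09+3] := {0x5e,0xfc,0x2c}
#3 dst[0x0b+5] := {0x29,0x00,0x1c,0x3e,0x5e}
query mem[0x0b]=0x29, mem[0x17]=0x7a, mem[0x04]=0x3e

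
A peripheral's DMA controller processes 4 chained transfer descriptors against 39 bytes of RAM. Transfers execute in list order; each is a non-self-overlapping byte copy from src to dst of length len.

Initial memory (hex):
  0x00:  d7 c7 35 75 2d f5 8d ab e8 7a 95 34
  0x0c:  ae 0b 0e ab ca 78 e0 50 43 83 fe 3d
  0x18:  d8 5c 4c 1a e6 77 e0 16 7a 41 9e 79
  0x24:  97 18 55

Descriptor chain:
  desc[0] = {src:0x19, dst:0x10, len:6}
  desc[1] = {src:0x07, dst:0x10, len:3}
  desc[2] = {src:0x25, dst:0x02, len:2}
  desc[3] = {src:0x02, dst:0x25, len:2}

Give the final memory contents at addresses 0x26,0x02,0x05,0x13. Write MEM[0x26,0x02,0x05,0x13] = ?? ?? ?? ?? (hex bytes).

MEM[0x26,0x02,0x05,0x13] = 55 18 f5 e6

D0: mem[0x10..0x15] <- [5c 4c 1a e6 77 e0]
D1: mem[0x10..0x12] <- [ab e8 7a]
D2: mem[0x02..0x03] <- [18 55]
D3: mem[0x25..0x26] <- [18 55]
query mem[0x26]=0x55, mem[0x02]=0x18, mem[0x05]=0xf5, mem[0x13]=0xe6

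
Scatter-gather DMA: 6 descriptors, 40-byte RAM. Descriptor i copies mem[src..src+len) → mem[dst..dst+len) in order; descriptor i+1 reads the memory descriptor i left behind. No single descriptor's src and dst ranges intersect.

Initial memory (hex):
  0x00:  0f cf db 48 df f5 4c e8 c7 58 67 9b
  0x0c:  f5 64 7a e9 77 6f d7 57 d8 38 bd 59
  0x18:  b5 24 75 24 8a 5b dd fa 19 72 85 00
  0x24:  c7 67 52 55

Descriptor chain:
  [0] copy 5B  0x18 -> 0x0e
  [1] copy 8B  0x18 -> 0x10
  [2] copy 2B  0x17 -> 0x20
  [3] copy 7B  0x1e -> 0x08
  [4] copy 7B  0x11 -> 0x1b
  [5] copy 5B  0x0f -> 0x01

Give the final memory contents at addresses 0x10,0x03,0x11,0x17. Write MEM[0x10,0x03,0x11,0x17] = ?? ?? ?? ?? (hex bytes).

MEM[0x10,0x03,0x11,0x17] = b5 24 24 fa

#0 dst[0x0e+5] := {0xb5,0x24,0x75,0x24,0x8a}
#1 dst[0x10+8] := {0xb5,0x24,0x75,0x24,0x8a,0x5b,0xdd,0xfa}
#2 dst[0x20+2] := {0xfa,0xb5}
#3 dst[0x08+7] := {0xdd,0xfa,0xfa,0xb5,0x85,0x00,0xc7}
#4 dst[0x1b+7] := {0x24,0x75,0x24,0x8a,0x5b,0xdd,0xfa}
#5 dst[0x01+5] := {0x24,0xb5,0x24,0x75,0x24}
query mem[0x10]=0xb5, mem[0x03]=0x24, mem[0x11]=0x24, mem[0x17]=0xfa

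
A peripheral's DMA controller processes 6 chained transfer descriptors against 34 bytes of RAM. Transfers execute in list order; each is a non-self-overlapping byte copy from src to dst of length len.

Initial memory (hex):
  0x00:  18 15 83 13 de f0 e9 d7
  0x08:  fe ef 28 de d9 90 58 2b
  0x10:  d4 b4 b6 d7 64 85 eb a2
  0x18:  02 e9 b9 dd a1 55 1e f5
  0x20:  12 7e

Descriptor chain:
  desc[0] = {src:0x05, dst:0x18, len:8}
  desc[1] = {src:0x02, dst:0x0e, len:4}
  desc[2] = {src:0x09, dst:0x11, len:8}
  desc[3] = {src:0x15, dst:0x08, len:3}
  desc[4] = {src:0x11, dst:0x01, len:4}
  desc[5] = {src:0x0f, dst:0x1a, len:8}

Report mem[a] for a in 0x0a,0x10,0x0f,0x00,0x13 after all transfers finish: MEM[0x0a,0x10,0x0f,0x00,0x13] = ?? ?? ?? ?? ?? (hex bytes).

D0: mem[0x18..0x1f] <- [f0 e9 d7 fe ef 28 de d9]
D1: mem[0x0e..0x11] <- [83 13 de f0]
D2: mem[0x11..0x18] <- [ef 28 de d9 90 83 13 de]
D3: mem[0x08..0x0a] <- [90 83 13]
D4: mem[0x01..0x04] <- [ef 28 de d9]
D5: mem[0x1a..0x21] <- [13 de ef 28 de d9 90 83]
query mem[0x0a]=0x13, mem[0x10]=0xde, mem[0x0f]=0x13, mem[0x00]=0x18, mem[0x13]=0xde

MEM[0x0a,0x10,0x0f,0x00,0x13] = 13 de 13 18 de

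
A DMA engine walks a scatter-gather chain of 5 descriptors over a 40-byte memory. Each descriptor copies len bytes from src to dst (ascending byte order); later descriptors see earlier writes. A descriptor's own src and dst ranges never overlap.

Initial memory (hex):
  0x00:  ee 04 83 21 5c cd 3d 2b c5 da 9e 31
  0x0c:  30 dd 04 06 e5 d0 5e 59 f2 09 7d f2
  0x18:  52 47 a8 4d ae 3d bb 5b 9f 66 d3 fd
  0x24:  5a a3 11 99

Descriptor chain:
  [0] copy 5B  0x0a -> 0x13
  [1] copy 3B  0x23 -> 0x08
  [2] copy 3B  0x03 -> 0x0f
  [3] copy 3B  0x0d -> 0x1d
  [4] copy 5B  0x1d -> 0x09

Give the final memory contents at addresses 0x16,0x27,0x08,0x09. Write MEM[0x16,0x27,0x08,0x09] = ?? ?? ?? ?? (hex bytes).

MEM[0x16,0x27,0x08,0x09] = dd 99 fd dd

[0] 0x0a->0x13 len=5 : 9e 31 30 dd 04
[1] 0x23->0x08 len=3 : fd 5a a3
[2] 0x03->0x0f len=3 : 21 5c cd
[3] 0x0d->0x1d len=3 : dd 04 21
[4] 0x1d->0x09 len=5 : dd 04 21 9f 66
query mem[0x16]=0xdd, mem[0x27]=0x99, mem[0x08]=0xfd, mem[0x09]=0xdd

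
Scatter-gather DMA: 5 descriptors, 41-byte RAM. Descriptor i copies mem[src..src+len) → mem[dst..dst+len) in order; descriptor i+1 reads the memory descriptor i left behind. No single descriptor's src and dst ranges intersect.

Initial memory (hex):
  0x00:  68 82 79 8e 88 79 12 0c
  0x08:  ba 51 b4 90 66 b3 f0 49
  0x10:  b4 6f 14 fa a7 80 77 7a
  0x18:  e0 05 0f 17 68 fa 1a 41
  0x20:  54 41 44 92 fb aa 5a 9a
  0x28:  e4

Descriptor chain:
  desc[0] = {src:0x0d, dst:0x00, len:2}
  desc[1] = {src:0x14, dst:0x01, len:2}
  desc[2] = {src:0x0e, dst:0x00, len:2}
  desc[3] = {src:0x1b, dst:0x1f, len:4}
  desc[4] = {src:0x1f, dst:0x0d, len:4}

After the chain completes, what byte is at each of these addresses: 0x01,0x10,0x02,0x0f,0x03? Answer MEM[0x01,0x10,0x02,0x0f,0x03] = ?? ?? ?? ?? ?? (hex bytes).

D0: mem[0x00..0x01] <- [b3 f0]
D1: mem[0x01..0x02] <- [a7 80]
D2: mem[0x00..0x01] <- [f0 49]
D3: mem[0x1f..0x22] <- [17 68 fa 1a]
D4: mem[0x0d..0x10] <- [17 68 fa 1a]
query mem[0x01]=0x49, mem[0x10]=0x1a, mem[0x02]=0x80, mem[0x0f]=0xfa, mem[0x03]=0x8e

MEM[0x01,0x10,0x02,0x0f,0x03] = 49 1a 80 fa 8e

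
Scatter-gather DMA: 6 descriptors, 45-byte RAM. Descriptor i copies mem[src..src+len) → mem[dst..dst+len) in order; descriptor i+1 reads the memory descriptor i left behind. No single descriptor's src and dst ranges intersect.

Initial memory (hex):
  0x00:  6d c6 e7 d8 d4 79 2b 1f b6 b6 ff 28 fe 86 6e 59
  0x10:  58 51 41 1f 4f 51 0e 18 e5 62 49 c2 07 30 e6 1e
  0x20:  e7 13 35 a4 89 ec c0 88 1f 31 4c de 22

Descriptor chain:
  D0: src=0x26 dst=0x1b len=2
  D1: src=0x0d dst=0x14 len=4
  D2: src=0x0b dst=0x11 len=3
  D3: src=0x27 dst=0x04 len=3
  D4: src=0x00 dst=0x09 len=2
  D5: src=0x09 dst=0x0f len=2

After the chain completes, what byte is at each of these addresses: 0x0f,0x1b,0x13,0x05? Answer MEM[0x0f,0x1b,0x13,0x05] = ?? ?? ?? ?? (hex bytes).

  after D0: wrote 2B at 0x1b = c088
  after D1: wrote 4B at 0x14 = 866e5958
  after D2: wrote 3B at 0x11 = 28fe86
  after D3: wrote 3B at 0x04 = 881f31
  after D4: wrote 2B at 0x09 = 6dc6
  after D5: wrote 2B at 0x0f = 6dc6
query mem[0x0f]=0x6d, mem[0x1b]=0xc0, mem[0x13]=0x86, mem[0x05]=0x1f

MEM[0x0f,0x1b,0x13,0x05] = 6d c0 86 1f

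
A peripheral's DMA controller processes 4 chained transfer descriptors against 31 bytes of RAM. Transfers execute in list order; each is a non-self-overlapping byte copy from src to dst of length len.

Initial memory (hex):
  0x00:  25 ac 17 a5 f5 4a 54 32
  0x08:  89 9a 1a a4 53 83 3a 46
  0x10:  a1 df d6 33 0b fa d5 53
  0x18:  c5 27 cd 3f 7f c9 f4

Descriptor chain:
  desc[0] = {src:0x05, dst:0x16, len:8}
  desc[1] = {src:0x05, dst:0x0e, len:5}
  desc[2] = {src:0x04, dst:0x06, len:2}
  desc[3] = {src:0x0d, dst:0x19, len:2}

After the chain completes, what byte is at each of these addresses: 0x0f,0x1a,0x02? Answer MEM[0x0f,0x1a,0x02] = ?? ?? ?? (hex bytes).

  after D0: wrote 8B at 0x16 = 4a5432899a1aa453
  after D1: wrote 5B at 0x0e = 4a5432899a
  after D2: wrote 2B at 0x06 = f54a
  after D3: wrote 2B at 0x19 = 834a
query mem[0x0f]=0x54, mem[0x1a]=0x4a, mem[0x02]=0x17

MEM[0x0f,0x1a,0x02] = 54 4a 17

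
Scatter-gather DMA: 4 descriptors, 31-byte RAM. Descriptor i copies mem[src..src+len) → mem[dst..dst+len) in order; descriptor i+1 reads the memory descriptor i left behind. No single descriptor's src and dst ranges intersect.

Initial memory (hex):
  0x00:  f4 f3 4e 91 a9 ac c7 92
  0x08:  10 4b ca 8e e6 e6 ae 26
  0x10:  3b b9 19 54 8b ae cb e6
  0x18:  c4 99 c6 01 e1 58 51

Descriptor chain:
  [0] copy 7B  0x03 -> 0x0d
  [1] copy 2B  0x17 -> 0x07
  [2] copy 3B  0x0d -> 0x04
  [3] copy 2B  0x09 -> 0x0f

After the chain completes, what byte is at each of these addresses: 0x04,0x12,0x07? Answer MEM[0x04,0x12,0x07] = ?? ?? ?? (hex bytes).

MEM[0x04,0x12,0x07] = 91 10 e6

[0] 0x03->0x0d len=7 : 91 a9 ac c7 92 10 4b
[1] 0x17->0x07 len=2 : e6 c4
[2] 0x0d->0x04 len=3 : 91 a9 ac
[3] 0x09->0x0f len=2 : 4b ca
query mem[0x04]=0x91, mem[0x12]=0x10, mem[0x07]=0xe6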